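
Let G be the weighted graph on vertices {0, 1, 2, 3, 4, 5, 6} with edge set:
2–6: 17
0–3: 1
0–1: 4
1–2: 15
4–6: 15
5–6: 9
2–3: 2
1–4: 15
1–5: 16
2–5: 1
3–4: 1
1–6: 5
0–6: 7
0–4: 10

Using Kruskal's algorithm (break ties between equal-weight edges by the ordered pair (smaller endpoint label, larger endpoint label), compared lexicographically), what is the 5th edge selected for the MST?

Sort edges by weight, then run Kruskal:
0–3 (1): add. Components now {0,3} {1} {2} {4} {5} {6}
2–5 (1): add. Components now {0,3} {1} {2,5} {4} {6}
3–4 (1): add. Components now {0,3,4} {1} {2,5} {6}
2–3 (2): add. Components now {0,2,3,4,5} {1} {6}
0–1 (4): add. Components now {0,1,2,3,4,5} {6}
1–6 (5): add. Components now {0,1,2,3,4,5,6}
The 5th edge added is 0–1.

0-1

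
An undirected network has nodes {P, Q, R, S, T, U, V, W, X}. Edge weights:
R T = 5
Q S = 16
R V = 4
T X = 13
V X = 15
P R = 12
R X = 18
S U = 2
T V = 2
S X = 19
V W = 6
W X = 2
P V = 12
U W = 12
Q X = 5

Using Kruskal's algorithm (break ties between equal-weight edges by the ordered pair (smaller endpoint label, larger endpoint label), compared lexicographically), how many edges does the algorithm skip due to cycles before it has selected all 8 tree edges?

2

Kruskal's algorithm — process edges by increasing weight (ties by edge label):
S U (2): add — endpoints in different components.
T V (2): add — endpoints in different components.
W X (2): add — endpoints in different components.
R V (4): add — endpoints in different components.
Q X (5): add — endpoints in different components.
R T (5): skip — T and R already connected.
V W (6): add — endpoints in different components.
P R (12): add — endpoints in different components.
P V (12): skip — V and P already connected.
U W (12): add — endpoints in different components.
Edges rejected before the tree was complete: 2.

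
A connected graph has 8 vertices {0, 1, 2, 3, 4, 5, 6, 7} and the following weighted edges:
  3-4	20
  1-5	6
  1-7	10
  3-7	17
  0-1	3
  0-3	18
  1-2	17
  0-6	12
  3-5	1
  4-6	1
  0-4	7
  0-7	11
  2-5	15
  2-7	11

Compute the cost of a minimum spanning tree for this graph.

Kruskal's algorithm — process edges by increasing weight (ties by edge label):
3-5 (1): add — endpoints in different components.
4-6 (1): add — endpoints in different components.
0-1 (3): add — endpoints in different components.
1-5 (6): add — endpoints in different components.
0-4 (7): add — endpoints in different components.
1-7 (10): add — endpoints in different components.
0-7 (11): skip — 0 and 7 already connected.
2-7 (11): add — endpoints in different components.
MST edges: 3-5, 4-6, 0-1, 1-5, 0-4, 1-7, 2-7; total weight 1+1+3+6+7+10+11 = 39.

39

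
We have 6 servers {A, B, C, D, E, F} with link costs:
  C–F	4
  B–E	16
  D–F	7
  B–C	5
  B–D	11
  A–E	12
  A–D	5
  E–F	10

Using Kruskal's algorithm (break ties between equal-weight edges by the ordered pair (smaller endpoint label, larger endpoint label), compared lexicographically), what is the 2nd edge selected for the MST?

Kruskal: consider edges lightest-first.
C–F (4): add. Components now {A} {B} {C,F} {D} {E}
A–D (5): add. Components now {A,D} {B} {C,F} {E}
B–C (5): add. Components now {A,D} {B,C,F} {E}
D–F (7): add. Components now {A,B,C,D,F} {E}
E–F (10): add. Components now {A,B,C,D,E,F}
The 2nd edge added is A–D.

A-D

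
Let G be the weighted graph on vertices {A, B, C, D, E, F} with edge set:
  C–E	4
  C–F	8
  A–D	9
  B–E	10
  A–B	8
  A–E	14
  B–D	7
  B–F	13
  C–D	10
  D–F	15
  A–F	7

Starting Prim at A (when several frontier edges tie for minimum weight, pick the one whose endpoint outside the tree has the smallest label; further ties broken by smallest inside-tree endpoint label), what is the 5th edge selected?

C-E

Prim's algorithm from A:
Step 1: cheapest edge leaving the tree is A–F (7); add F.
Step 2: cheapest edge leaving the tree is A–B (8); add B.
Step 3: cheapest edge leaving the tree is B–D (7); add D.
Step 4: cheapest edge leaving the tree is C–F (8); add C.
Step 5: cheapest edge leaving the tree is C–E (4); add E.
The 5th edge added is C–E.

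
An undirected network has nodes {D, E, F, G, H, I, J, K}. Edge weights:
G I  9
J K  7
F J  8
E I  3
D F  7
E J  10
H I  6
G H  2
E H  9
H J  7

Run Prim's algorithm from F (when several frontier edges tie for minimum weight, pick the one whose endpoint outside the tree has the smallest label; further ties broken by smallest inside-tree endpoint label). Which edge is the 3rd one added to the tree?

Grow the tree from F using Prim:
Step 1: frontier [D F 7, F J 8] → take D F (7); add D.
Step 2: frontier [F J 8] → take F J (8); add J.
Step 3: frontier [H J 7, J K 7, E J 10] → take H J (7); add H.
Step 4: frontier [G H 2, H I 6, E H 9, J K 7, E J 10] → take G H (2); add G.
Step 5: frontier [G I 9, H I 6, E H 9, J K 7, E J 10] → take H I (6); add I.
Step 6: frontier [E H 9, E I 3, J K 7, E J 10] → take E I (3); add E.
Step 7: frontier [J K 7] → take J K (7); add K.
The 3rd edge added is H J.

H-J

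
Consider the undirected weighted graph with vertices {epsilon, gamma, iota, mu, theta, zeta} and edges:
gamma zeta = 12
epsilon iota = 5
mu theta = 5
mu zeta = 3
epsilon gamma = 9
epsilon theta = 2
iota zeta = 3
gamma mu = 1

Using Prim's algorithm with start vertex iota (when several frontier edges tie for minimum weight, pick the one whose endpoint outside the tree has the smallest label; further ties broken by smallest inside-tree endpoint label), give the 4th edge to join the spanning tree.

Grow the tree from iota using Prim:
Step 1: frontier [iota zeta 3, epsilon iota 5] → take iota zeta (3); add zeta.
Step 2: frontier [epsilon iota 5, mu zeta 3, gamma zeta 12] → take mu zeta (3); add mu.
Step 3: frontier [epsilon iota 5, gamma mu 1, mu theta 5, gamma zeta 12] → take gamma mu (1); add gamma.
Step 4: frontier [epsilon gamma 9, epsilon iota 5, mu theta 5] → take epsilon iota (5); add epsilon.
Step 5: frontier [epsilon theta 2, mu theta 5] → take epsilon theta (2); add theta.
The 4th edge added is epsilon iota.

epsilon-iota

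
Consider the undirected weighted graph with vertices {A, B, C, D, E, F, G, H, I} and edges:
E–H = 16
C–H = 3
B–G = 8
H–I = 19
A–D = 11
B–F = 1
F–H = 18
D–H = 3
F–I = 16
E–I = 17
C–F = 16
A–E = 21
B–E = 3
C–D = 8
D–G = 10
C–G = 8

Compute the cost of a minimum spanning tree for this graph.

Sort edges by weight, then run Kruskal:
B–F (1): add — endpoints in different components.
B–E (3): add — endpoints in different components.
C–H (3): add — endpoints in different components.
D–H (3): add — endpoints in different components.
B–G (8): add — endpoints in different components.
C–D (8): skip — C and D already connected.
C–G (8): add — endpoints in different components.
D–G (10): skip — D and G already connected.
A–D (11): add — endpoints in different components.
C–F (16): skip — C and F already connected.
E–H (16): skip — E and H already connected.
F–I (16): add — endpoints in different components.
MST edges: B–F, B–E, C–H, D–H, B–G, C–G, A–D, F–I; total weight 1+3+3+3+8+8+11+16 = 53.

53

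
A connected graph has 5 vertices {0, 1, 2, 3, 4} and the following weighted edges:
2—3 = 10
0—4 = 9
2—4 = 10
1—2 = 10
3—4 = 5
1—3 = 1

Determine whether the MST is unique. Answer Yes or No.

No

Sort edges by weight, then run Kruskal:
1—3 (1): add — endpoints in different components.
3—4 (5): add — endpoints in different components.
0—4 (9): add — endpoints in different components.
1—2 (10): add — endpoints in different components.
Non-tree edge 2—3 has weight 10, equal to the heaviest edge on its tree cycle — swapping gives another MST of the same weight. Not unique.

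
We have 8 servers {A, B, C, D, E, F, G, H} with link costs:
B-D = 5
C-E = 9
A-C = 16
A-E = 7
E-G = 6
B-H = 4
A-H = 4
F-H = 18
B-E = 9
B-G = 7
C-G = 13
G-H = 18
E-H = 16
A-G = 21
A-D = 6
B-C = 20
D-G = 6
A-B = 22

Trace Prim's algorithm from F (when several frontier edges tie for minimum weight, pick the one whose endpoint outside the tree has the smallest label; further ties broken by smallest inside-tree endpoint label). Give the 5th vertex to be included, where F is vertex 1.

D

Grow the tree from F using Prim:
Step 1: cheapest edge leaving the tree is F-H (18); add H.
Step 2: cheapest edge leaving the tree is A-H (4); add A.
Step 3: cheapest edge leaving the tree is B-H (4); add B.
Step 4: cheapest edge leaving the tree is B-D (5); add D.
Step 5: cheapest edge leaving the tree is D-G (6); add G.
Step 6: cheapest edge leaving the tree is E-G (6); add E.
Step 7: cheapest edge leaving the tree is C-E (9); add C.
Vertex order: F, H, A, B, D, G, E, C. The 5th vertex is D.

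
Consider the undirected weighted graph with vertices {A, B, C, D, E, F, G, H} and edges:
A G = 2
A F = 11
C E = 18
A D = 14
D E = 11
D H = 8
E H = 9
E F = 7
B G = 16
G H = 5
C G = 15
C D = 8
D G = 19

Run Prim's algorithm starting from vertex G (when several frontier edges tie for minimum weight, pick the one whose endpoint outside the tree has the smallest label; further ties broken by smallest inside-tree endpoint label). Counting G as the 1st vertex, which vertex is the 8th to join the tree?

Prim, starting at G.
Step 1: frontier [A G 2, G H 5, C G 15, B G 16, D G 19] → take A G (2); add A.
Step 2: frontier [A F 11, A D 14, G H 5, C G 15, B G 16, D G 19] → take G H (5); add H.
Step 3: frontier [A F 11, A D 14, C G 15, B G 16, D G 19, D H 8, E H 9] → take D H (8); add D.
Step 4: frontier [A F 11, C D 8, D E 11, C G 15, B G 16, E H 9] → take C D (8); add C.
Step 5: frontier [A F 11, C E 18, D E 11, B G 16, E H 9] → take E H (9); add E.
Step 6: frontier [A F 11, E F 7, B G 16] → take E F (7); add F.
Step 7: frontier [B G 16] → take B G (16); add B.
Vertex order: G, A, H, D, C, E, F, B. The 8th vertex is B.

B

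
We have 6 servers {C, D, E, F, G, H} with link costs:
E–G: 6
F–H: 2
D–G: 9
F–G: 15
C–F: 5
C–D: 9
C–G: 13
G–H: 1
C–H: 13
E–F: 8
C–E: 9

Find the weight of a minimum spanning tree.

Kruskal: consider edges lightest-first.
G–H (1): add. Components now {C} {D} {E} {F} {G,H}
F–H (2): add. Components now {C} {D} {E} {F,G,H}
C–F (5): add. Components now {C,F,G,H} {D} {E}
E–G (6): add. Components now {C,E,F,G,H} {D}
E–F (8): skip — E and F already connected.
C–D (9): add. Components now {C,D,E,F,G,H}
MST edges: G–H, F–H, C–F, E–G, C–D; total weight 1+2+5+6+9 = 23.

23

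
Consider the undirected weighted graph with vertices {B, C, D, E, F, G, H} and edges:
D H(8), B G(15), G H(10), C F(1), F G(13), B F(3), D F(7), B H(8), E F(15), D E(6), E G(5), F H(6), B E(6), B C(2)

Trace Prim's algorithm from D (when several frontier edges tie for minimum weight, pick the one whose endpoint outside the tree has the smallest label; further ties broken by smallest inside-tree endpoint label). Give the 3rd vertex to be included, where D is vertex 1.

G

Prim's algorithm from D:
Step 1: cheapest edge leaving the tree is D E (6); add E.
Step 2: cheapest edge leaving the tree is E G (5); add G.
Step 3: cheapest edge leaving the tree is B E (6); add B.
Step 4: cheapest edge leaving the tree is B C (2); add C.
Step 5: cheapest edge leaving the tree is C F (1); add F.
Step 6: cheapest edge leaving the tree is F H (6); add H.
Vertex order: D, E, G, B, C, F, H. The 3rd vertex is G.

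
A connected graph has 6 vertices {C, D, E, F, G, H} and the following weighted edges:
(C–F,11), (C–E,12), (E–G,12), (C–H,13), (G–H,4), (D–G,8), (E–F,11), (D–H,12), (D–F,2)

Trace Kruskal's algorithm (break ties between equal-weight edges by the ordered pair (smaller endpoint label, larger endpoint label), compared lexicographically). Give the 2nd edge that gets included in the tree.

G-H

Kruskal: consider edges lightest-first.
D–F (2): add — endpoints in different components.
G–H (4): add — endpoints in different components.
D–G (8): add — endpoints in different components.
C–F (11): add — endpoints in different components.
E–F (11): add — endpoints in different components.
The 2nd edge added is G–H.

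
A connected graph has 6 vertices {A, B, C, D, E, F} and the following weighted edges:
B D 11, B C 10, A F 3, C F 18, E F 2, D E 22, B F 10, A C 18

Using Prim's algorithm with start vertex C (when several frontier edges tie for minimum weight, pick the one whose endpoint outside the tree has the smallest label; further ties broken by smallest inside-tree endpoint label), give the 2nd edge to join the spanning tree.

B-F

Prim, starting at C.
Step 1: frontier [B C 10, A C 18, C F 18] → take B C (10); add B.
Step 2: frontier [B F 10, B D 11, A C 18, C F 18] → take B F (10); add F.
Step 3: frontier [B D 11, A C 18, E F 2, A F 3] → take E F (2); add E.
Step 4: frontier [B D 11, A C 18, D E 22, A F 3] → take A F (3); add A.
Step 5: frontier [B D 11, D E 22] → take B D (11); add D.
The 2nd edge added is B F.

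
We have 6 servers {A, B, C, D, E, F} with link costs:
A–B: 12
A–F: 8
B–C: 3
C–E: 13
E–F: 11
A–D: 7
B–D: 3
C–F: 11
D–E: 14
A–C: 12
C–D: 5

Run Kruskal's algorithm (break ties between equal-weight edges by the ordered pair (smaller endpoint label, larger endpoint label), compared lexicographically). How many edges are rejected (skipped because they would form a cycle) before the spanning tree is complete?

2

Sort edges by weight, then run Kruskal:
B–C (3): add — endpoints in different components.
B–D (3): add — endpoints in different components.
C–D (5): skip — C and D already connected.
A–D (7): add — endpoints in different components.
A–F (8): add — endpoints in different components.
C–F (11): skip — C and F already connected.
E–F (11): add — endpoints in different components.
Edges rejected before the tree was complete: 2.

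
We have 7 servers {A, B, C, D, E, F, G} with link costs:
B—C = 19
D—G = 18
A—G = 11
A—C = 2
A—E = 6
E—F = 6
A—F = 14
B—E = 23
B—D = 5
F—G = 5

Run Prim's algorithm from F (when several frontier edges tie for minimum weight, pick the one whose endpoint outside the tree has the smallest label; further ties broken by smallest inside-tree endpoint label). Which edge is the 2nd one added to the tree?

E-F

Grow the tree from F using Prim:
Step 1: cheapest edge leaving the tree is F—G (5); add G.
Step 2: cheapest edge leaving the tree is E—F (6); add E.
Step 3: cheapest edge leaving the tree is A—E (6); add A.
Step 4: cheapest edge leaving the tree is A—C (2); add C.
Step 5: cheapest edge leaving the tree is D—G (18); add D.
Step 6: cheapest edge leaving the tree is B—D (5); add B.
The 2nd edge added is E—F.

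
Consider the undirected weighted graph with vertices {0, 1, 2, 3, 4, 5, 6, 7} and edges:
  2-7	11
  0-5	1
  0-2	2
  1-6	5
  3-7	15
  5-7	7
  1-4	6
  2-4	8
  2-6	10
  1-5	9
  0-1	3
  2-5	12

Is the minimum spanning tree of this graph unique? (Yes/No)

Kruskal: consider edges lightest-first.
0-5 (1): add — endpoints in different components.
0-2 (2): add — endpoints in different components.
0-1 (3): add — endpoints in different components.
1-6 (5): add — endpoints in different components.
1-4 (6): add — endpoints in different components.
5-7 (7): add — endpoints in different components.
2-4 (8): skip — 2 and 4 already connected.
1-5 (9): skip — 1 and 5 already connected.
2-6 (10): skip — 2 and 6 already connected.
2-7 (11): skip — 2 and 7 already connected.
2-5 (12): skip — 2 and 5 already connected.
3-7 (15): add — endpoints in different components.
Every non-tree edge has weight strictly greater than the heaviest edge on the tree path between its endpoints, so the MST is unique.

Yes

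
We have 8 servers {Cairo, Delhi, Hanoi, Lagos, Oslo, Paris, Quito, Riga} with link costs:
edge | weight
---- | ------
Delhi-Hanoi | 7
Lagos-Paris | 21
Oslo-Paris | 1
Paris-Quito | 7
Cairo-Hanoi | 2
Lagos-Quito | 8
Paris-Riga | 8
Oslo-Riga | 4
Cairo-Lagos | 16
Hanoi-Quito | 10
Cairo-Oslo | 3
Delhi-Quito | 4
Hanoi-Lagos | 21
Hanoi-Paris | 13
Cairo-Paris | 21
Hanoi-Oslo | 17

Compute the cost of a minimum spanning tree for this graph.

Prim's algorithm from Hanoi:
Step 1: cheapest edge leaving the tree is Cairo-Hanoi (2); add Cairo.
Step 2: cheapest edge leaving the tree is Cairo-Oslo (3); add Oslo.
Step 3: cheapest edge leaving the tree is Oslo-Paris (1); add Paris.
Step 4: cheapest edge leaving the tree is Oslo-Riga (4); add Riga.
Step 5: cheapest edge leaving the tree is Delhi-Hanoi (7); add Delhi.
Step 6: cheapest edge leaving the tree is Delhi-Quito (4); add Quito.
Step 7: cheapest edge leaving the tree is Lagos-Quito (8); add Lagos.
MST edges: Cairo-Hanoi, Cairo-Oslo, Oslo-Paris, Oslo-Riga, Delhi-Hanoi, Delhi-Quito, Lagos-Quito; total weight 2+3+1+4+7+4+8 = 29.

29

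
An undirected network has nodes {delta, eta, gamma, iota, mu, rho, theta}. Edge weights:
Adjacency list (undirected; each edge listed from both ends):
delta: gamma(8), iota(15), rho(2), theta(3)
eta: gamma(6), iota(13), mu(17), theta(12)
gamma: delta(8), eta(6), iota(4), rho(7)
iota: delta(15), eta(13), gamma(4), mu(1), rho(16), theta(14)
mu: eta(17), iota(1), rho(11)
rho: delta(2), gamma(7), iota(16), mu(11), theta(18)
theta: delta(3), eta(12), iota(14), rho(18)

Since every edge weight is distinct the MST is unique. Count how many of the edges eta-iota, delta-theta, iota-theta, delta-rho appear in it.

Kruskal: consider edges lightest-first.
iota-mu (1): add. Components now {rho} {gamma} {delta} {eta} {iota,mu} {theta}
delta-rho (2): add. Components now {delta,rho} {gamma} {eta} {iota,mu} {theta}
delta-theta (3): add. Components now {delta,rho,theta} {gamma} {eta} {iota,mu}
gamma-iota (4): add. Components now {delta,rho,theta} {gamma,iota,mu} {eta}
eta-gamma (6): add. Components now {delta,rho,theta} {eta,gamma,iota,mu}
gamma-rho (7): add. Components now {delta,eta,gamma,iota,mu,rho,theta}
MST edge set: {iota-mu, delta-rho, delta-theta, gamma-iota, eta-gamma, gamma-rho}.
Of the listed edges, {delta-theta, delta-rho} are in the MST → 2.

2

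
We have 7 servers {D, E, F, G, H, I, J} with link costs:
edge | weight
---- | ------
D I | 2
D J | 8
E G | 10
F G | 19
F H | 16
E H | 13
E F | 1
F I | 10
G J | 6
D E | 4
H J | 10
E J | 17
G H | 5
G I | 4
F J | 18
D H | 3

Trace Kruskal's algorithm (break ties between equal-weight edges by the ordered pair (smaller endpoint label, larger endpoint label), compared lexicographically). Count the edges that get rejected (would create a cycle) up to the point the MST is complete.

1

Kruskal's algorithm — process edges by increasing weight (ties by edge label):
E F (1): add. Components now {D} {E,F} {G} {H} {I} {J}
D I (2): add. Components now {D,I} {E,F} {G} {H} {J}
D H (3): add. Components now {D,H,I} {E,F} {G} {J}
D E (4): add. Components now {D,E,F,H,I} {G} {J}
G I (4): add. Components now {D,E,F,G,H,I} {J}
G H (5): skip — G and H already connected.
G J (6): add. Components now {D,E,F,G,H,I,J}
Edges rejected before the tree was complete: 1.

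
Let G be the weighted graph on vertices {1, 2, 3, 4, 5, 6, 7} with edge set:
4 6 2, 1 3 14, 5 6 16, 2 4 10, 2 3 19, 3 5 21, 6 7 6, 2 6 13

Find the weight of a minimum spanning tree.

Grow the tree from 3 using Prim:
Step 1: cheapest edge leaving the tree is 1 3 (14); add 1.
Step 2: cheapest edge leaving the tree is 2 3 (19); add 2.
Step 3: cheapest edge leaving the tree is 2 4 (10); add 4.
Step 4: cheapest edge leaving the tree is 4 6 (2); add 6.
Step 5: cheapest edge leaving the tree is 6 7 (6); add 7.
Step 6: cheapest edge leaving the tree is 5 6 (16); add 5.
MST edges: 1 3, 2 3, 2 4, 4 6, 6 7, 5 6; total weight 14+19+10+2+6+16 = 67.

67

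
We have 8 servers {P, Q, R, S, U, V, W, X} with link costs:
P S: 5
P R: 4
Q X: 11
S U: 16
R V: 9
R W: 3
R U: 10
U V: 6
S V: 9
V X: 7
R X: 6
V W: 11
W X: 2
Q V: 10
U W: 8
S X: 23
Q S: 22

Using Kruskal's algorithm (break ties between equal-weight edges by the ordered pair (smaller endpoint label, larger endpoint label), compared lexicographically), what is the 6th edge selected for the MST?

Kruskal's algorithm — process edges by increasing weight (ties by edge label):
W X (2): add — endpoints in different components.
R W (3): add — endpoints in different components.
P R (4): add — endpoints in different components.
P S (5): add — endpoints in different components.
R X (6): skip — R and X already connected.
U V (6): add — endpoints in different components.
V X (7): add — endpoints in different components.
U W (8): skip — U and W already connected.
R V (9): skip — V and R already connected.
S V (9): skip — V and S already connected.
Q V (10): add — endpoints in different components.
The 6th edge added is V X.

V-X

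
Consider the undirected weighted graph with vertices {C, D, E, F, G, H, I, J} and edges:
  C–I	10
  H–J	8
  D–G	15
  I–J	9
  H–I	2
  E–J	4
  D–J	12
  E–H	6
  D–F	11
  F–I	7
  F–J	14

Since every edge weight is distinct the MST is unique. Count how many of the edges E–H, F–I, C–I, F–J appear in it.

Sort edges by weight, then run Kruskal:
H–I (2): add — endpoints in different components.
E–J (4): add — endpoints in different components.
E–H (6): add — endpoints in different components.
F–I (7): add — endpoints in different components.
H–J (8): skip — H and J already connected.
I–J (9): skip — I and J already connected.
C–I (10): add — endpoints in different components.
D–F (11): add — endpoints in different components.
D–J (12): skip — D and J already connected.
F–J (14): skip — F and J already connected.
D–G (15): add — endpoints in different components.
MST edge set: {H–I, E–J, E–H, F–I, C–I, D–F, D–G}.
Of the listed edges, {E–H, F–I, C–I} are in the MST → 3.

3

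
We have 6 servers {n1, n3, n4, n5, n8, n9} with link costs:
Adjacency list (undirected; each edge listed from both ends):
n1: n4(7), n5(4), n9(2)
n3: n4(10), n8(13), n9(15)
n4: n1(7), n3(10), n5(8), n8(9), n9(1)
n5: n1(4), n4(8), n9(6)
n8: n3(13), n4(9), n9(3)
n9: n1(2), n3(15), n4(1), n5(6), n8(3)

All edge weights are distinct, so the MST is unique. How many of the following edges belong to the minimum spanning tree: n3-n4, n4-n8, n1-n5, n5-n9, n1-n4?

Kruskal's algorithm — process edges by increasing weight (ties by edge label):
n4-n9 (1): add — endpoints in different components.
n1-n9 (2): add — endpoints in different components.
n8-n9 (3): add — endpoints in different components.
n1-n5 (4): add — endpoints in different components.
n5-n9 (6): skip — n5 and n9 already connected.
n1-n4 (7): skip — n4 and n1 already connected.
n4-n5 (8): skip — n5 and n4 already connected.
n4-n8 (9): skip — n4 and n8 already connected.
n3-n4 (10): add — endpoints in different components.
MST edge set: {n4-n9, n1-n9, n8-n9, n1-n5, n3-n4}.
Of the listed edges, {n3-n4, n1-n5} are in the MST → 2.

2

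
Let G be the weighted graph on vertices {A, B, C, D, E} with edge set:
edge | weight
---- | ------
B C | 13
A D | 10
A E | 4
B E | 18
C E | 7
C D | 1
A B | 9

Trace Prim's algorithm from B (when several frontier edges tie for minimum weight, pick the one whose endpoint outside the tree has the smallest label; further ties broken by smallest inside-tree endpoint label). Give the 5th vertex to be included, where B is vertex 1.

Prim, starting at B.
Step 1: cheapest edge leaving the tree is A B (9); add A.
Step 2: cheapest edge leaving the tree is A E (4); add E.
Step 3: cheapest edge leaving the tree is C E (7); add C.
Step 4: cheapest edge leaving the tree is C D (1); add D.
Vertex order: B, A, E, C, D. The 5th vertex is D.

D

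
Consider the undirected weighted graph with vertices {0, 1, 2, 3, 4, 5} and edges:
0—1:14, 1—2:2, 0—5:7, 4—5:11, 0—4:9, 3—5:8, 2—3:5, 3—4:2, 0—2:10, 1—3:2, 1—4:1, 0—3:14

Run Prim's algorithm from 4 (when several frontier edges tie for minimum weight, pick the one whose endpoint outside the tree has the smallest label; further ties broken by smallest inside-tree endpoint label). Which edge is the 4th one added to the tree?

3-5

Prim's algorithm from 4:
Step 1: cheapest edge leaving the tree is 1—4 (1); add 1.
Step 2: cheapest edge leaving the tree is 1—2 (2); add 2.
Step 3: cheapest edge leaving the tree is 1—3 (2); add 3.
Step 4: cheapest edge leaving the tree is 3—5 (8); add 5.
Step 5: cheapest edge leaving the tree is 0—5 (7); add 0.
The 4th edge added is 3—5.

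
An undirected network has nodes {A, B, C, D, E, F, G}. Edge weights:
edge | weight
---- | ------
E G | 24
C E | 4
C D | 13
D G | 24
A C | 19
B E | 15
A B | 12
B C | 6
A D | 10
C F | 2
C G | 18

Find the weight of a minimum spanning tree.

Prim's algorithm from G:
Step 1: frontier [C G 18, D G 24, E G 24] → take C G (18); add C.
Step 2: frontier [C F 2, C E 4, B C 6, C D 13, A C 19, D G 24, E G 24] → take C F (2); add F.
Step 3: frontier [C E 4, B C 6, C D 13, A C 19, D G 24, E G 24] → take C E (4); add E.
Step 4: frontier [B C 6, C D 13, A C 19, B E 15, D G 24] → take B C (6); add B.
Step 5: frontier [A B 12, C D 13, A C 19, D G 24] → take A B (12); add A.
Step 6: frontier [A D 10, C D 13, D G 24] → take A D (10); add D.
MST edges: C G, C F, C E, B C, A B, A D; total weight 18+2+4+6+12+10 = 52.

52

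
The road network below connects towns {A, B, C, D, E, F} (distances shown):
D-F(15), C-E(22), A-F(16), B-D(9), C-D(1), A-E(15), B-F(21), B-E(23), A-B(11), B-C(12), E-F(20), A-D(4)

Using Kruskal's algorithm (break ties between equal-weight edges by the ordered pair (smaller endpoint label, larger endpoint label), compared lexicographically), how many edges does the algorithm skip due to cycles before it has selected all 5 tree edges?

2

Kruskal: consider edges lightest-first.
C-D (1): add — endpoints in different components.
A-D (4): add — endpoints in different components.
B-D (9): add — endpoints in different components.
A-B (11): skip — A and B already connected.
B-C (12): skip — B and C already connected.
A-E (15): add — endpoints in different components.
D-F (15): add — endpoints in different components.
Edges rejected before the tree was complete: 2.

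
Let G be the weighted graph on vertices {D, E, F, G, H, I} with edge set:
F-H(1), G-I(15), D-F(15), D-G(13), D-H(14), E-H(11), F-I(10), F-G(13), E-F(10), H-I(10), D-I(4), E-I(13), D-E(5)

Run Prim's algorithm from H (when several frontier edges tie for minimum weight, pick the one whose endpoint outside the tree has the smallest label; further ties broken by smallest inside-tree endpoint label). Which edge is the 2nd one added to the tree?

E-F

Prim, starting at H.
Step 1: cheapest edge leaving the tree is F-H (1); add F.
Step 2: cheapest edge leaving the tree is E-F (10); add E.
Step 3: cheapest edge leaving the tree is D-E (5); add D.
Step 4: cheapest edge leaving the tree is D-I (4); add I.
Step 5: cheapest edge leaving the tree is D-G (13); add G.
The 2nd edge added is E-F.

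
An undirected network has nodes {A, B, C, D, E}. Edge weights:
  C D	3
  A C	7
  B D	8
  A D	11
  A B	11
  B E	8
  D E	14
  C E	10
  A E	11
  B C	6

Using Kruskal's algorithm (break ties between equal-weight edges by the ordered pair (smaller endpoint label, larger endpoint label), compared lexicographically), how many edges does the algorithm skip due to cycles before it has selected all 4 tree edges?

1

Kruskal's algorithm — process edges by increasing weight (ties by edge label):
C D (3): add — endpoints in different components.
B C (6): add — endpoints in different components.
A C (7): add — endpoints in different components.
B D (8): skip — B and D already connected.
B E (8): add — endpoints in different components.
Edges rejected before the tree was complete: 1.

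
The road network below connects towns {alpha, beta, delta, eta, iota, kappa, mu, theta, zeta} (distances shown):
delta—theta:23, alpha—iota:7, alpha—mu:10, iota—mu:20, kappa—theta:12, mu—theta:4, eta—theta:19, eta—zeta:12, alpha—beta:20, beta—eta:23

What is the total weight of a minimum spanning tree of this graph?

107

Kruskal: consider edges lightest-first.
mu—theta (4): add — endpoints in different components.
alpha—iota (7): add — endpoints in different components.
alpha—mu (10): add — endpoints in different components.
eta—zeta (12): add — endpoints in different components.
kappa—theta (12): add — endpoints in different components.
eta—theta (19): add — endpoints in different components.
alpha—beta (20): add — endpoints in different components.
iota—mu (20): skip — iota and mu already connected.
beta—eta (23): skip — eta and beta already connected.
delta—theta (23): add — endpoints in different components.
MST edges: mu—theta, alpha—iota, alpha—mu, eta—zeta, kappa—theta, eta—theta, alpha—beta, delta—theta; total weight 4+7+10+12+12+19+20+23 = 107.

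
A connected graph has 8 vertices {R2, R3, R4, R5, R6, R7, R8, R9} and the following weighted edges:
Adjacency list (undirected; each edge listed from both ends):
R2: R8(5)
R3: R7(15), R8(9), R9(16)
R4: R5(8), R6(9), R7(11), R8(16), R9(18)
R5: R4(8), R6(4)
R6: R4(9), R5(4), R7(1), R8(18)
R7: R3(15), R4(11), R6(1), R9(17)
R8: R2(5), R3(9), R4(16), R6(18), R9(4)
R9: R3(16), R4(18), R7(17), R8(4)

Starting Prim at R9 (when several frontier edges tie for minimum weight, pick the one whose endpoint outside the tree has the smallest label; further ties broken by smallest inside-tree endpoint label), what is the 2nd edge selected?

Prim, starting at R9.
Step 1: cheapest edge leaving the tree is R8–R9 (4); add R8.
Step 2: cheapest edge leaving the tree is R2–R8 (5); add R2.
Step 3: cheapest edge leaving the tree is R3–R8 (9); add R3.
Step 4: cheapest edge leaving the tree is R3–R7 (15); add R7.
Step 5: cheapest edge leaving the tree is R6–R7 (1); add R6.
Step 6: cheapest edge leaving the tree is R5–R6 (4); add R5.
Step 7: cheapest edge leaving the tree is R4–R5 (8); add R4.
The 2nd edge added is R2–R8.

R2-R8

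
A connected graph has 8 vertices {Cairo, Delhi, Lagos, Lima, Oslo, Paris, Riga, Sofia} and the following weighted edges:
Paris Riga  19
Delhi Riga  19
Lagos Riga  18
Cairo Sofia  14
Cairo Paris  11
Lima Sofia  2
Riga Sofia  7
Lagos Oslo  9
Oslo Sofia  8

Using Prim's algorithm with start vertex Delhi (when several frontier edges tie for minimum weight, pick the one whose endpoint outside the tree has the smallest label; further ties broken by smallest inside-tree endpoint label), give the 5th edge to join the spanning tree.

Lagos-Oslo

Prim's algorithm from Delhi:
Step 1: frontier [Delhi Riga 19] → take Delhi Riga (19); add Riga.
Step 2: frontier [Riga Sofia 7, Lagos Riga 18, Paris Riga 19] → take Riga Sofia (7); add Sofia.
Step 3: frontier [Lagos Riga 18, Paris Riga 19, Lima Sofia 2, Oslo Sofia 8, Cairo Sofia 14] → take Lima Sofia (2); add Lima.
Step 4: frontier [Lagos Riga 18, Paris Riga 19, Oslo Sofia 8, Cairo Sofia 14] → take Oslo Sofia (8); add Oslo.
Step 5: frontier [Lagos Oslo 9, Lagos Riga 18, Paris Riga 19, Cairo Sofia 14] → take Lagos Oslo (9); add Lagos.
Step 6: frontier [Paris Riga 19, Cairo Sofia 14] → take Cairo Sofia (14); add Cairo.
Step 7: frontier [Cairo Paris 11, Paris Riga 19] → take Cairo Paris (11); add Paris.
The 5th edge added is Lagos Oslo.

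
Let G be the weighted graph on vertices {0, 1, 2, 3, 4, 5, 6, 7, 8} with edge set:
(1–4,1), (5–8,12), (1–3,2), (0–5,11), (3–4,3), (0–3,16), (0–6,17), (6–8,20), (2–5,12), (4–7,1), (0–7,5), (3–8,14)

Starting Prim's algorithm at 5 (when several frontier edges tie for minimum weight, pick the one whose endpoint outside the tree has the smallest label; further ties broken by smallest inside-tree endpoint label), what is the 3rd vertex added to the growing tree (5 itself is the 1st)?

7

Prim, starting at 5.
Step 1: frontier [0–5 11, 2–5 12, 5–8 12] → take 0–5 (11); add 0.
Step 2: frontier [0–7 5, 0–3 16, 0–6 17, 2–5 12, 5–8 12] → take 0–7 (5); add 7.
Step 3: frontier [0–3 16, 0–6 17, 2–5 12, 5–8 12, 4–7 1] → take 4–7 (1); add 4.
Step 4: frontier [0–3 16, 0–6 17, 1–4 1, 3–4 3, 2–5 12, 5–8 12] → take 1–4 (1); add 1.
Step 5: frontier [0–3 16, 0–6 17, 1–3 2, 3–4 3, 2–5 12, 5–8 12] → take 1–3 (2); add 3.
Step 6: frontier [0–6 17, 3–8 14, 2–5 12, 5–8 12] → take 2–5 (12); add 2.
Step 7: frontier [0–6 17, 3–8 14, 5–8 12] → take 5–8 (12); add 8.
Step 8: frontier [0–6 17, 6–8 20] → take 0–6 (17); add 6.
Vertex order: 5, 0, 7, 4, 1, 3, 2, 8, 6. The 3rd vertex is 7.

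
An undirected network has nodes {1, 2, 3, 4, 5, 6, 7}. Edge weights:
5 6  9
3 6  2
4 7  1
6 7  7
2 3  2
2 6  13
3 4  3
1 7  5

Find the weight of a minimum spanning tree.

Kruskal's algorithm — process edges by increasing weight (ties by edge label):
4 7 (1): add — endpoints in different components.
2 3 (2): add — endpoints in different components.
3 6 (2): add — endpoints in different components.
3 4 (3): add — endpoints in different components.
1 7 (5): add — endpoints in different components.
6 7 (7): skip — 6 and 7 already connected.
5 6 (9): add — endpoints in different components.
MST edges: 4 7, 2 3, 3 6, 3 4, 1 7, 5 6; total weight 1+2+2+3+5+9 = 22.

22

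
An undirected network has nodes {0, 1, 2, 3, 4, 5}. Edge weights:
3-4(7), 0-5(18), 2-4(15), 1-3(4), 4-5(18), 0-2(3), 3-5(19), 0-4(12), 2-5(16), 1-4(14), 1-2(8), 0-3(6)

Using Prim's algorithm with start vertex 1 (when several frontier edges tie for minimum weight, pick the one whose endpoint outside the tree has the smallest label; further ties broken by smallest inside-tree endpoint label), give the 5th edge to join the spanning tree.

Prim, starting at 1.
Step 1: cheapest edge leaving the tree is 1-3 (4); add 3.
Step 2: cheapest edge leaving the tree is 0-3 (6); add 0.
Step 3: cheapest edge leaving the tree is 0-2 (3); add 2.
Step 4: cheapest edge leaving the tree is 3-4 (7); add 4.
Step 5: cheapest edge leaving the tree is 2-5 (16); add 5.
The 5th edge added is 2-5.

2-5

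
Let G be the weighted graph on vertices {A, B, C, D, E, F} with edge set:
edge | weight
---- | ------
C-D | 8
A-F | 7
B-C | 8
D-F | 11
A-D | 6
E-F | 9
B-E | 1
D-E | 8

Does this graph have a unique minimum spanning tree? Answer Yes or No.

Sort edges by weight, then run Kruskal:
B-E (1): add — endpoints in different components.
A-D (6): add — endpoints in different components.
A-F (7): add — endpoints in different components.
B-C (8): add — endpoints in different components.
C-D (8): add — endpoints in different components.
Non-tree edge D-E has weight 8, equal to the heaviest edge on its tree cycle — swapping gives another MST of the same weight. Not unique.

No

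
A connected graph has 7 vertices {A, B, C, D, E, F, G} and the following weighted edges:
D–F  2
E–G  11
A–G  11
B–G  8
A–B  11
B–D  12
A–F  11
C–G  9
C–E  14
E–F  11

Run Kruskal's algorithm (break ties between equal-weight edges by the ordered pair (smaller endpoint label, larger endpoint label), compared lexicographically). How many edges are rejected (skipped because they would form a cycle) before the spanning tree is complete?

Kruskal: consider edges lightest-first.
D–F (2): add — endpoints in different components.
B–G (8): add — endpoints in different components.
C–G (9): add — endpoints in different components.
A–B (11): add — endpoints in different components.
A–F (11): add — endpoints in different components.
A–G (11): skip — A and G already connected.
E–F (11): add — endpoints in different components.
Edges rejected before the tree was complete: 1.

1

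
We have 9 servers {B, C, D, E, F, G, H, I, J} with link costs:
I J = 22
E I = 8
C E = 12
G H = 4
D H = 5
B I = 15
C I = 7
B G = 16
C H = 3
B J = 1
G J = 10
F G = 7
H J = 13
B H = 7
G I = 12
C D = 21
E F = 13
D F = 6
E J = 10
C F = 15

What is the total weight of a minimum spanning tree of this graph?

41

Kruskal's algorithm — process edges by increasing weight (ties by edge label):
B J (1): add — endpoints in different components.
C H (3): add — endpoints in different components.
G H (4): add — endpoints in different components.
D H (5): add — endpoints in different components.
D F (6): add — endpoints in different components.
B H (7): add — endpoints in different components.
C I (7): add — endpoints in different components.
F G (7): skip — F and G already connected.
E I (8): add — endpoints in different components.
MST edges: B J, C H, G H, D H, D F, B H, C I, E I; total weight 1+3+4+5+6+7+7+8 = 41.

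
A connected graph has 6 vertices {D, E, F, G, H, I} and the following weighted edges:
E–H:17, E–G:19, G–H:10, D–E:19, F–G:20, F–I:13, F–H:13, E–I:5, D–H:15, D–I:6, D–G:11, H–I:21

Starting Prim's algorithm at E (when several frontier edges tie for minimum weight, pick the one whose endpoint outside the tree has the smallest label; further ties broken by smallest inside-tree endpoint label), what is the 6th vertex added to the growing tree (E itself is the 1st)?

F

Prim, starting at E.
Step 1: cheapest edge leaving the tree is E–I (5); add I.
Step 2: cheapest edge leaving the tree is D–I (6); add D.
Step 3: cheapest edge leaving the tree is D–G (11); add G.
Step 4: cheapest edge leaving the tree is G–H (10); add H.
Step 5: cheapest edge leaving the tree is F–H (13); add F.
Vertex order: E, I, D, G, H, F. The 6th vertex is F.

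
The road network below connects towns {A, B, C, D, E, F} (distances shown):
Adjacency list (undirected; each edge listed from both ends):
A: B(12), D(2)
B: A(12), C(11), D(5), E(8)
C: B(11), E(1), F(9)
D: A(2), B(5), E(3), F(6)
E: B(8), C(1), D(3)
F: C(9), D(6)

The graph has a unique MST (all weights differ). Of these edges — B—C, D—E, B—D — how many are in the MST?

Kruskal's algorithm — process edges by increasing weight (ties by edge label):
C—E (1): add — endpoints in different components.
A—D (2): add — endpoints in different components.
D—E (3): add — endpoints in different components.
B—D (5): add — endpoints in different components.
D—F (6): add — endpoints in different components.
MST edge set: {C—E, A—D, D—E, B—D, D—F}.
Of the listed edges, {D—E, B—D} are in the MST → 2.

2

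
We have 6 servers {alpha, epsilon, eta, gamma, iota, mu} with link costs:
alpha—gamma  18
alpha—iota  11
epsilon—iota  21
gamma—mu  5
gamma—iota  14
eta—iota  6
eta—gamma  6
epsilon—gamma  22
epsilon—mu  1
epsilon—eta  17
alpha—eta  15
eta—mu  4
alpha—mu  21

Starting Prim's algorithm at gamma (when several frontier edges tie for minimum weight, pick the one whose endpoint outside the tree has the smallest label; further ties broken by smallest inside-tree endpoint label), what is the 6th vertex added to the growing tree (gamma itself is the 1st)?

alpha

Prim's algorithm from gamma:
Step 1: cheapest edge leaving the tree is gamma—mu (5); add mu.
Step 2: cheapest edge leaving the tree is epsilon—mu (1); add epsilon.
Step 3: cheapest edge leaving the tree is eta—mu (4); add eta.
Step 4: cheapest edge leaving the tree is eta—iota (6); add iota.
Step 5: cheapest edge leaving the tree is alpha—iota (11); add alpha.
Vertex order: gamma, mu, epsilon, eta, iota, alpha. The 6th vertex is alpha.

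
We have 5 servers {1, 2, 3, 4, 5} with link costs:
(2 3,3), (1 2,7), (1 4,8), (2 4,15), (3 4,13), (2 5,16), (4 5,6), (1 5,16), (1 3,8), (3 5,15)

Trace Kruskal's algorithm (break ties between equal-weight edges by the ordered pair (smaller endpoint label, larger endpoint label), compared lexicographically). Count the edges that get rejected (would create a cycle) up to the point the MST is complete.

Kruskal: consider edges lightest-first.
2 3 (3): add. Components now {1} {2,3} {4} {5}
4 5 (6): add. Components now {1} {2,3} {4,5}
1 2 (7): add. Components now {1,2,3} {4,5}
1 3 (8): skip — 1 and 3 already connected.
1 4 (8): add. Components now {1,2,3,4,5}
Edges rejected before the tree was complete: 1.

1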